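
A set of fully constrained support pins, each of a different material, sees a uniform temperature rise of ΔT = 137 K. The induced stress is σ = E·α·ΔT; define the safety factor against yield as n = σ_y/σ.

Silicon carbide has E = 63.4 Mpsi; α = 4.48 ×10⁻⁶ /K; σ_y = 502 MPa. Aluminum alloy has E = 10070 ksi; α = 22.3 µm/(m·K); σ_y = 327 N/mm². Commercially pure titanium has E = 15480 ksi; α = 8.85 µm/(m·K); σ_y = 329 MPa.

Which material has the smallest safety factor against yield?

aluminum alloy

With everything in SI (GPa, ×10⁻⁶/K, MPa):
  silicon carbide: E = 437.1, α = 4.48, σ_y = 502.0 → σ = 268 MPa, n = 1.87
  aluminum alloy: E = 69.43, α = 22.3, σ_y = 327.0 → σ = 212 MPa, n = 1.54
  commercially pure titanium: E = 106.7, α = 8.85, σ_y = 329.0 → σ = 129 MPa, n = 2.54
Aluminum alloy has the lowest safety factor, n = 1.54.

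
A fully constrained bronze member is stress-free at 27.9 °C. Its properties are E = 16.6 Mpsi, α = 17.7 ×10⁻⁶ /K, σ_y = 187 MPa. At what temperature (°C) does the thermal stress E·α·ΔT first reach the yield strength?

120 °C

E = 16.6 Mpsi = 114.5 GPa.
E·α·ΔT = 187.0 MPa ⇒ ΔT = 187.0 / (114.5×10³ × 17.7×10⁻⁶) = 92.31 K.
T = 27.9 + 92.31 = 120.2 °C.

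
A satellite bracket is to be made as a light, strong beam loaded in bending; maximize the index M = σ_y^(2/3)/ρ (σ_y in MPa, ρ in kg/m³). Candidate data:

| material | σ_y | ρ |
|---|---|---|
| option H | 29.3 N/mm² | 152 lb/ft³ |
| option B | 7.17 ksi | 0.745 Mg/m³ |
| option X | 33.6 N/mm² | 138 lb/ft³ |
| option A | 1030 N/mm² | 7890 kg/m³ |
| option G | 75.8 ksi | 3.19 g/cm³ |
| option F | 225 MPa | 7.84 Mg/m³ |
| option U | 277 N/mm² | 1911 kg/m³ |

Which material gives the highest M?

In SI units:
  option H: σ_y = 29.30 MPa, ρ = 2435 kg/m³
  option B: σ_y = 49.44 MPa, ρ = 745.0 kg/m³
  option X: σ_y = 33.60 MPa, ρ = 2211 kg/m³
  option A: σ_y = 1030 MPa, ρ = 7890 kg/m³
  option G: σ_y = 522.6 MPa, ρ = 3190 kg/m³
  option F: σ_y = 225.0 MPa, ρ = 7840 kg/m³
  option U: σ_y = 277.0 MPa, ρ = 1911 kg/m³
  option U: M = 22.2×10⁻³
  option G: M = 20.3×10⁻³
  option B: M = 18.1×10⁻³
  option A: M = 12.9×10⁻³
  option F: M = 4.72×10⁻³
  option X: M = 4.71×10⁻³
  option H: M = 3.90×10⁻³
Option U has the largest M.

option U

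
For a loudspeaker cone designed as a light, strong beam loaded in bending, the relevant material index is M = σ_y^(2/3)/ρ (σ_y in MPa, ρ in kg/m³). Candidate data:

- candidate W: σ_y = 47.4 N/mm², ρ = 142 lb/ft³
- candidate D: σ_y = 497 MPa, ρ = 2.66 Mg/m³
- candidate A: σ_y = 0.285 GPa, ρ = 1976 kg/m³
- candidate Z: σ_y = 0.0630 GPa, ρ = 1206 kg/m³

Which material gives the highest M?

candidate D

Normalizing units and computing the index:
  candidate W: σ_y = 47.40 MPa, ρ = 2275 kg/m³
  candidate D: σ_y = 497.0 MPa, ρ = 2660 kg/m³
  candidate A: σ_y = 285.0 MPa, ρ = 1976 kg/m³
  candidate Z: σ_y = 63.00 MPa, ρ = 1206 kg/m³
  candidate D: M = 23.6×10⁻³
  candidate A: M = 21.9×10⁻³
  candidate Z: M = 13.1×10⁻³
  candidate W: M = 5.76×10⁻³
Highest index: candidate D.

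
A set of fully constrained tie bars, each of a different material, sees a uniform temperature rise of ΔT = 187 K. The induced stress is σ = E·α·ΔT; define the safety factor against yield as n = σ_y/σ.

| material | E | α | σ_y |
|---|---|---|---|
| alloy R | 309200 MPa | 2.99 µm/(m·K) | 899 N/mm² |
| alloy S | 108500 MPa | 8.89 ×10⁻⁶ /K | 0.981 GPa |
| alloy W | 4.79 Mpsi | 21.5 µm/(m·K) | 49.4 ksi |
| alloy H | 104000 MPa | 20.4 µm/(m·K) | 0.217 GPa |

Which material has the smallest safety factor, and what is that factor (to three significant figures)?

alloy H, n = 0.547

Per material, after unit conversion:
  alloy R: E = 309.2, α = 2.99, σ_y = 899.0 → σ = 173 MPa, n = 5.20
  alloy S: E = 108.5, α = 8.89, σ_y = 981.0 → σ = 180 MPa, n = 5.44
  alloy W: E = 33.03, α = 21.5, σ_y = 340.6 → σ = 133 MPa, n = 2.57
  alloy H: E = 104.0, α = 20.4, σ_y = 217.0 → σ = 397 MPa, n = 0.547
The minimum is alloy H at n = 0.547.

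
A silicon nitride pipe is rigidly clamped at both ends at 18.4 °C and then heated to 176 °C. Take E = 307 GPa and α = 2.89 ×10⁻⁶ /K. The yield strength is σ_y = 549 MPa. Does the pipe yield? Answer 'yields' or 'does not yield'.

does not yield

ΔT = 157.6 K. Constrained thermal stress σ = E·α·ΔT = 307.0×10³ MPa × 2.89×10⁻⁶ × 157.6 = 140 MPa (compressive).
Compare to σ_y = 549 MPa: σ < σ_y, so it does not yield.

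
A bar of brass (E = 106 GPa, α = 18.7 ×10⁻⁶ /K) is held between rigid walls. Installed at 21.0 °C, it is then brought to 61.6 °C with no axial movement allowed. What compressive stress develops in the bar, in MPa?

80.5 MPa

ΔT = 40.60 K. Constrained thermal stress σ = E·α·ΔT = 106.0×10³ MPa × 18.7×10⁻⁶ × 40.60 = 80.5 MPa (compressive).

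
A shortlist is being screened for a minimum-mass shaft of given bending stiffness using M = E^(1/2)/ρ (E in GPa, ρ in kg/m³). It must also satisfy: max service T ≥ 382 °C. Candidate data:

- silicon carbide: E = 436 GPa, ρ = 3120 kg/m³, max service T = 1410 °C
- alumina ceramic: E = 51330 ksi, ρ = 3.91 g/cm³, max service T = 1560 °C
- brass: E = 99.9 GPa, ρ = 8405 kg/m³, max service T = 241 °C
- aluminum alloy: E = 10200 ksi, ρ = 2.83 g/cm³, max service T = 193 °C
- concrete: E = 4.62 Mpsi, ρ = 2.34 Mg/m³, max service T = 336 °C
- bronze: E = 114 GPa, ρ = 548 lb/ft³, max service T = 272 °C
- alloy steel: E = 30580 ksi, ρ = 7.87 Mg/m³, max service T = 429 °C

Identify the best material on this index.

Screen on constraints: max service T ≥ 382 °C. Survivors: silicon carbide, alumina ceramic, alloy steel.
Normalizing units and computing the index:
  silicon carbide: E = 436.0 GPa, ρ = 3120 kg/m³
  alumina ceramic: E = 353.9 GPa, ρ = 3910 kg/m³
  alloy steel: E = 210.8 GPa, ρ = 7870 kg/m³
  silicon carbide: M = 6.69×10⁻³
  alumina ceramic: M = 4.81×10⁻³
  alloy steel: M = 1.85×10⁻³
Silicon carbide has the largest M.

silicon carbide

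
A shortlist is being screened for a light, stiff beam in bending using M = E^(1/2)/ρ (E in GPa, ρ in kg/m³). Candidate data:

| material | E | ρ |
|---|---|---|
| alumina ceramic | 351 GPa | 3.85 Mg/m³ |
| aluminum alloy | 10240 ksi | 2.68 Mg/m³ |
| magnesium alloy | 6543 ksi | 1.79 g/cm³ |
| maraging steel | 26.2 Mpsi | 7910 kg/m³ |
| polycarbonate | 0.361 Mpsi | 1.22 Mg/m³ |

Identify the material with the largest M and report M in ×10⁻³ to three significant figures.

alumina ceramic, M = 4.87×10⁻³

After converting to SI:
  alumina ceramic: E = 351.0 GPa, ρ = 3850 kg/m³
  aluminum alloy: E = 70.60 GPa, ρ = 2680 kg/m³
  magnesium alloy: E = 45.11 GPa, ρ = 1790 kg/m³
  maraging steel: E = 180.6 GPa, ρ = 7910 kg/m³
  polycarbonate: E = 2.489 GPa, ρ = 1220 kg/m³
  alumina ceramic: M = 4.87×10⁻³
  magnesium alloy: M = 3.75×10⁻³
  aluminum alloy: M = 3.14×10⁻³
  maraging steel: M = 1.70×10⁻³
  polycarbonate: M = 1.29×10⁻³
Alumina ceramic has the largest M.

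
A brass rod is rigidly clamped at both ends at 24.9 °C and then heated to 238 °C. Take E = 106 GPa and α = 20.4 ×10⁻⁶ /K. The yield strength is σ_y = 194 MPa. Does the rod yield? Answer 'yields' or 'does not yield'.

yields

ΔT = 213.1 K. Constrained thermal stress σ = E·α·ΔT = 106.0×10³ MPa × 20.4×10⁻⁶ × 213.1 = 461 MPa (compressive).
Compare to σ_y = 194 MPa: σ ≥ σ_y, so it yields.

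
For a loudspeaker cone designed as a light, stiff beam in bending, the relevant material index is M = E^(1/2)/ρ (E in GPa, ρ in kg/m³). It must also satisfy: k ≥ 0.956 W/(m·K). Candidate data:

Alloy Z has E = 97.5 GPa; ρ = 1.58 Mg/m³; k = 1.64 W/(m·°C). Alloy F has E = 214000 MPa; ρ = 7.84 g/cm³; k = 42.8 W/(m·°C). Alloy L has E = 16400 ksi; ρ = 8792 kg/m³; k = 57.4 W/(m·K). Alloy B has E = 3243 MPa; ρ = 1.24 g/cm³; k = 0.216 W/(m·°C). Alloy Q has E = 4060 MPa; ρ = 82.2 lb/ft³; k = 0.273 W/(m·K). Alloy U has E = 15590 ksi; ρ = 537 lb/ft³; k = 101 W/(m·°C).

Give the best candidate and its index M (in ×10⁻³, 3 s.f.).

alloy Z, M = 6.25×10⁻³

Screen on constraints: k ≥ 0.956 W/(m·K). Survivors: alloy Z, alloy F, alloy L, alloy U.
Normalizing units and computing the index:
  alloy Z: E = 97.50 GPa, ρ = 1580 kg/m³
  alloy F: E = 214.0 GPa, ρ = 7840 kg/m³
  alloy L: E = 113.1 GPa, ρ = 8792 kg/m³
  alloy U: E = 107.5 GPa, ρ = 8602 kg/m³
  alloy Z: M = 6.25×10⁻³
  alloy F: M = 1.87×10⁻³
  alloy L: M = 1.21×10⁻³
  alloy U: M = 1.21×10⁻³
The maximum is for alloy Z.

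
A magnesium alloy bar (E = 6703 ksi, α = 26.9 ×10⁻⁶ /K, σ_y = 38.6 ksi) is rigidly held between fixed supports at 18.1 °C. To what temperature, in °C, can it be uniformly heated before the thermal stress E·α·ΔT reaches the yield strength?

E = 6703 ksi = 46.22 GPa.
σ_y = 38.6 ksi = 266.1 MPa.
E·α·ΔT = 266.1 MPa ⇒ ΔT = 266.1 / (46.22×10³ × 26.9×10⁻⁶) = 214.1 K.
T = 18.1 + 214.1 = 232.2 °C.

232 °C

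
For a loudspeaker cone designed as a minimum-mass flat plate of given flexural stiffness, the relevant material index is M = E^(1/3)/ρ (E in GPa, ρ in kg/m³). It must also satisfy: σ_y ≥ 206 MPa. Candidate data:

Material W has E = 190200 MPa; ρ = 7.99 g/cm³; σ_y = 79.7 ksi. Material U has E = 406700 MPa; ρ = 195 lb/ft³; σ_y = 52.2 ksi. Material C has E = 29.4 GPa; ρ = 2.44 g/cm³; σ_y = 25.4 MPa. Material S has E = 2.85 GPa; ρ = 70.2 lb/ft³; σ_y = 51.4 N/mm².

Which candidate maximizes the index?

material U

Screen on constraints: σ_y ≥ 206 MPa. Survivors: material W, material U.
Convert each candidate to consistent units, then evaluate M:
  material W: E = 190.2 GPa, ρ = 7990 kg/m³
  material U: E = 406.7 GPa, ρ = 3124 kg/m³
  material U: M = 2.37×10⁻³
  material W: M = 0.720×10⁻³
Material U ranks first.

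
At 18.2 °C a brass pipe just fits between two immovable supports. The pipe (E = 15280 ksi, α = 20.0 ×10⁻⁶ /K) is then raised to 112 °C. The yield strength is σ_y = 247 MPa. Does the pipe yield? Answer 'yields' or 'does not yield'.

does not yield

E = 15280 ksi = 105.4 GPa.
ΔT = 93.80 K. Constrained thermal stress σ = E·α·ΔT = 105.4×10³ MPa × 20.0×10⁻⁶ × 93.80 = 198 MPa (compressive).
Compare to σ_y = 247 MPa: σ < σ_y, so it does not yield.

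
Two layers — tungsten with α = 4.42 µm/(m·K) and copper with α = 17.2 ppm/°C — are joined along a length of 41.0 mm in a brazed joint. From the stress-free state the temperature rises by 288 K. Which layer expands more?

α(tungsten) = 4.42×10⁻⁶/K vs α(copper) = 17.2×10⁻⁶/K.
Higher α expands more for the same ΔT: copper.

copper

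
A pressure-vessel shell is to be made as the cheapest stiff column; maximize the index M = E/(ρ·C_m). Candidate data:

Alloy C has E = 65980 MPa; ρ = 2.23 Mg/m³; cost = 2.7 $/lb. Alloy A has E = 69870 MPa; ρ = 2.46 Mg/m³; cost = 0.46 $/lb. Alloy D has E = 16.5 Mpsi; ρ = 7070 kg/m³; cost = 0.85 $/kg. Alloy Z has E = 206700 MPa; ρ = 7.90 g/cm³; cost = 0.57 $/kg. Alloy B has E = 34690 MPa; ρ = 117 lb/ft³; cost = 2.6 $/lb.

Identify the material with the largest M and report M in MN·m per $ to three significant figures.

Convert each candidate to consistent units, then evaluate M:
  alloy C: E = 65.98 GPa, ρ = 2230 kg/m³, cost = 5.952 $/kg
  alloy A: E = 69.87 GPa, ρ = 2460 kg/m³, cost = 1.014 $/kg
  alloy D: E = 113.8 GPa, ρ = 7070 kg/m³, cost = 0.8500 $/kg
  alloy Z: E = 206.7 GPa, ρ = 7900 kg/m³, cost = 0.5700 $/kg
  alloy B: E = 34.69 GPa, ρ = 1874 kg/m³, cost = 5.732 $/kg
  alloy Z: M = 45.9 MN·m per $
  alloy A: M = 28.0 MN·m per $
  alloy D: M = 18.9 MN·m per $
  alloy C: M = 4.97 MN·m per $
  alloy B: M = 3.23 MN·m per $
The maximum is for alloy Z.

alloy Z, M = 45.9 MN·m per $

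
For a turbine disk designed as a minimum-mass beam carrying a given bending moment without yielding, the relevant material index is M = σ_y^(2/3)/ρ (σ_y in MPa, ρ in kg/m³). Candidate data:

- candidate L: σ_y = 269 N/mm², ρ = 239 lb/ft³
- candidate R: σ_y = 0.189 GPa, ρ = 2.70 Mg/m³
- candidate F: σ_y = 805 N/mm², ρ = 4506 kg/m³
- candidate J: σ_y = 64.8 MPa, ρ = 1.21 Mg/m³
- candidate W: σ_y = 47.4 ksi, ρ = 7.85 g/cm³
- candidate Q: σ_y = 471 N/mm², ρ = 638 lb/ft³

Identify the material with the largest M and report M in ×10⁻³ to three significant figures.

In SI units:
  candidate L: σ_y = 269.0 MPa, ρ = 3828 kg/m³
  candidate R: σ_y = 189.0 MPa, ρ = 2700 kg/m³
  candidate F: σ_y = 805.0 MPa, ρ = 4506 kg/m³
  candidate J: σ_y = 64.80 MPa, ρ = 1210 kg/m³
  candidate W: σ_y = 326.8 MPa, ρ = 7850 kg/m³
  candidate Q: σ_y = 471.0 MPa, ρ = 10220 kg/m³
  candidate F: M = 19.2×10⁻³
  candidate J: M = 13.3×10⁻³
  candidate R: M = 12.2×10⁻³
  candidate L: M = 10.9×10⁻³
  candidate W: M = 6.04×10⁻³
  candidate Q: M = 5.92×10⁻³
Highest index: candidate F.

candidate F, M = 19.2×10⁻³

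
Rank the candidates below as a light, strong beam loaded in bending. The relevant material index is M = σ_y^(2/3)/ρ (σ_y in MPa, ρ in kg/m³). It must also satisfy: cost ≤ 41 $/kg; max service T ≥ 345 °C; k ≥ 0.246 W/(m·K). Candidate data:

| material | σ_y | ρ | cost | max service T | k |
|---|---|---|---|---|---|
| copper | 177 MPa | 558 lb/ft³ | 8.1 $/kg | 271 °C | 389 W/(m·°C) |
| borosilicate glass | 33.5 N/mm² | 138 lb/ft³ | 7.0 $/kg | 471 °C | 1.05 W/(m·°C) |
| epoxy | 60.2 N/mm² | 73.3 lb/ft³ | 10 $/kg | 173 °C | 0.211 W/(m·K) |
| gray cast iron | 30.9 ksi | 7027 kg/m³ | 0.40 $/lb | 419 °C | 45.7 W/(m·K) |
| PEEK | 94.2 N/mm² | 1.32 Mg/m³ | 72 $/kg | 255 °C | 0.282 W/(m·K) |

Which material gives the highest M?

Screen on constraints: cost ≤ 41 $/kg; max service T ≥ 345 °C; k ≥ 0.246 W/(m·K). Survivors: borosilicate glass, gray cast iron.
Convert each candidate to consistent units, then evaluate M:
  borosilicate glass: σ_y = 33.50 MPa, ρ = 2211 kg/m³
  gray cast iron: σ_y = 213.0 MPa, ρ = 7027 kg/m³
  gray cast iron: M = 5.08×10⁻³
  borosilicate glass: M = 4.70×10⁻³
Highest index: gray cast iron.

gray cast iron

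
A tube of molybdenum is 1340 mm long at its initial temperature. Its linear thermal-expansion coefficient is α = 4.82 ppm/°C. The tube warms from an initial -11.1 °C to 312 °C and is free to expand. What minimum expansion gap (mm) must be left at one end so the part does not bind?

2.09 mm

ΔT = 312 − (-11.1) = 323.1 K.
ΔL = α·L₀·ΔT = 4.82×10⁻⁶ × 1340 mm × 323.1 K = 2.09 mm.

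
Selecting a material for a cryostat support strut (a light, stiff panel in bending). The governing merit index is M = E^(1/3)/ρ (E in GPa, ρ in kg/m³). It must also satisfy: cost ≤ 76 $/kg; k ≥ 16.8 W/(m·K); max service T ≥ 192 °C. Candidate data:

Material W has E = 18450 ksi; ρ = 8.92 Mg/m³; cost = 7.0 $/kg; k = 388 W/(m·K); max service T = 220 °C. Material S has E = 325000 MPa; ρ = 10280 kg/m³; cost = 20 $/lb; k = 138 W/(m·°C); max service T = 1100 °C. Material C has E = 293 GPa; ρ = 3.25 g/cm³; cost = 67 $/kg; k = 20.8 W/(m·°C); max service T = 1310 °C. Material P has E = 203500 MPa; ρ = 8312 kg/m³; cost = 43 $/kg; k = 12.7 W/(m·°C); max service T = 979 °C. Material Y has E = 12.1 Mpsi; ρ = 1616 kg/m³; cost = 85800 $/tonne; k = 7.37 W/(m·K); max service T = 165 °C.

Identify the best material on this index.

Screen on constraints: cost ≤ 76 $/kg; k ≥ 16.8 W/(m·K); max service T ≥ 192 °C. Survivors: material W, material S, material C.
Convert each candidate to consistent units, then evaluate M:
  material W: E = 127.2 GPa, ρ = 8920 kg/m³
  material S: E = 325.0 GPa, ρ = 10280 kg/m³
  material C: E = 293.0 GPa, ρ = 3250 kg/m³
  material C: M = 2.04×10⁻³
  material S: M = 0.669×10⁻³
  material W: M = 0.564×10⁻³
The maximum is for material C.

material C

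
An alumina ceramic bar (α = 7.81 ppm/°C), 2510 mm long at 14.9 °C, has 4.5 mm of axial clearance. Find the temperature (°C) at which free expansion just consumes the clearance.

α·L₀·ΔT = 4.5 mm ⇒ ΔT = 4.5 / (7.81×10⁻⁶ × 2510.0) = 229.6 K.
T = 14.9 + 229.6 = 244.5 °C.

244 °C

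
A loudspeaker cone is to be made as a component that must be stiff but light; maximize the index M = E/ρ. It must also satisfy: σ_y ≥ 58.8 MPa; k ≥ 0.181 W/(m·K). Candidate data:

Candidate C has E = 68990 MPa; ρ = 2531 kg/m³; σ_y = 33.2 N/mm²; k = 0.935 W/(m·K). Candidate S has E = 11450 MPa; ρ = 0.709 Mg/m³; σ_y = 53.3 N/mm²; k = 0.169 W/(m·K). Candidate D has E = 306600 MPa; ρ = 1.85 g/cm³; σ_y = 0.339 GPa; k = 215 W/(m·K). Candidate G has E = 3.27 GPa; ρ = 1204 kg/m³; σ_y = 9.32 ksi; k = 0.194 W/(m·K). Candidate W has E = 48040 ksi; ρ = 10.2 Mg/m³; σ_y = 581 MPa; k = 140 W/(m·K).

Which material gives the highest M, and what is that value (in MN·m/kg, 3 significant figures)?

Screen on constraints: σ_y ≥ 58.8 MPa; k ≥ 0.181 W/(m·K). Survivors: candidate D, candidate G, candidate W.
Putting every candidate on a common basis:
  candidate D: E = 306.6 GPa, ρ = 1850 kg/m³
  candidate G: E = 3.270 GPa, ρ = 1204 kg/m³
  candidate W: E = 331.2 GPa, ρ = 10200 kg/m³
  candidate D: M = 166 MN·m/kg
  candidate W: M = 32.5 MN·m/kg
  candidate G: M = 2.72 MN·m/kg
Candidate D has the largest M.

candidate D, M = 166 MN·m/kg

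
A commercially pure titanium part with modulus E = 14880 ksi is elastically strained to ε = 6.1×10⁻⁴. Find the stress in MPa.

E = 14880 ksi = 102.6 GPa.
σ = E·ε = 102600 MPa × 6.1×10⁻⁴ = 62.6 MPa.

62.6 MPa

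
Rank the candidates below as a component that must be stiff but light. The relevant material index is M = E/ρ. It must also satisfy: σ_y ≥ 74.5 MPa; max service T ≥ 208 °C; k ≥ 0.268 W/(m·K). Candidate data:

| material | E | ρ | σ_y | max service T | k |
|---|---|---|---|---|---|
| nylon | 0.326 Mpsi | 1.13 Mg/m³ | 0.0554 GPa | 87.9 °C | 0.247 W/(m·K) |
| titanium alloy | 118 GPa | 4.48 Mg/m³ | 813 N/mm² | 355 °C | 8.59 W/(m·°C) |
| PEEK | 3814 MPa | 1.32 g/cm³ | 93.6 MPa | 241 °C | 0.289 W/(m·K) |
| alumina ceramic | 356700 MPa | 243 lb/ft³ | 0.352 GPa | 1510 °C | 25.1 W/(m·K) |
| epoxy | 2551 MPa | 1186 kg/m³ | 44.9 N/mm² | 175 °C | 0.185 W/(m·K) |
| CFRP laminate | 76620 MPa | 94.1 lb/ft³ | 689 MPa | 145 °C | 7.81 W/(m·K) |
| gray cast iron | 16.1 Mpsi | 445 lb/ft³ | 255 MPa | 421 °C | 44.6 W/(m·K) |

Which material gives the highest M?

Screen on constraints: σ_y ≥ 74.5 MPa; max service T ≥ 208 °C; k ≥ 0.268 W/(m·K). Survivors: titanium alloy, PEEK, alumina ceramic, gray cast iron.
In SI units:
  titanium alloy: E = 118.0 GPa, ρ = 4480 kg/m³
  PEEK: E = 3.814 GPa, ρ = 1320 kg/m³
  alumina ceramic: E = 356.7 GPa, ρ = 3892 kg/m³
  gray cast iron: E = 111.0 GPa, ρ = 7128 kg/m³
  alumina ceramic: M = 91.6 MN·m/kg
  titanium alloy: M = 26.3 MN·m/kg
  gray cast iron: M = 15.6 MN·m/kg
  PEEK: M = 2.89 MN·m/kg
The maximum is for alumina ceramic.

alumina ceramic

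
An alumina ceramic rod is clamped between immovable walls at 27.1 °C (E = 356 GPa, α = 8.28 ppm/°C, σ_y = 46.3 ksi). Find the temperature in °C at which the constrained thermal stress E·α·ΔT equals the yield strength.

135 °C

σ_y = 46.3 ksi = 319.2 MPa.
E·α·ΔT = 319.2 MPa ⇒ ΔT = 319.2 / (356.0×10³ × 8.28×10⁻⁶) = 108.3 K.
T = 27.1 + 108.3 = 135.4 °C.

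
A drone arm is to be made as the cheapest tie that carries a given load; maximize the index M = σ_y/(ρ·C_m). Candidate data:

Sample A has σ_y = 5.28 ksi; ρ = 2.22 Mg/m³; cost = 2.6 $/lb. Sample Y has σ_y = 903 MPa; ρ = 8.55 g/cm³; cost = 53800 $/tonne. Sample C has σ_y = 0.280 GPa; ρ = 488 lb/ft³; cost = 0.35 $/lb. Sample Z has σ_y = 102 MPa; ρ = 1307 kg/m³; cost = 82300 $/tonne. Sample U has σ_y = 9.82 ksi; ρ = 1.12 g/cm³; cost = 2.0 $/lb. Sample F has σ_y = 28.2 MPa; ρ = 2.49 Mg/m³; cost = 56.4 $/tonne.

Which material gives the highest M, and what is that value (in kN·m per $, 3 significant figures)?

sample F, M = 201 kN·m per $

Normalizing units and computing the index:
  sample A: σ_y = 36.40 MPa, ρ = 2220 kg/m³, cost = 5.732 $/kg
  sample Y: σ_y = 903.0 MPa, ρ = 8550 kg/m³, cost = 53.80 $/kg
  sample C: σ_y = 280.0 MPa, ρ = 7817 kg/m³, cost = 0.7716 $/kg
  sample Z: σ_y = 102.0 MPa, ρ = 1307 kg/m³, cost = 82.30 $/kg
  sample U: σ_y = 67.71 MPa, ρ = 1120 kg/m³, cost = 4.409 $/kg
  sample F: σ_y = 28.20 MPa, ρ = 2490 kg/m³, cost = 0.05640 $/kg
  sample F: M = 201 kN·m per $
  sample C: M = 46.4 kN·m per $
  sample U: M = 13.7 kN·m per $
  sample A: M = 2.86 kN·m per $
  sample Y: M = 1.96 kN·m per $
  sample Z: M = 0.948 kN·m per $
The maximum is for sample F.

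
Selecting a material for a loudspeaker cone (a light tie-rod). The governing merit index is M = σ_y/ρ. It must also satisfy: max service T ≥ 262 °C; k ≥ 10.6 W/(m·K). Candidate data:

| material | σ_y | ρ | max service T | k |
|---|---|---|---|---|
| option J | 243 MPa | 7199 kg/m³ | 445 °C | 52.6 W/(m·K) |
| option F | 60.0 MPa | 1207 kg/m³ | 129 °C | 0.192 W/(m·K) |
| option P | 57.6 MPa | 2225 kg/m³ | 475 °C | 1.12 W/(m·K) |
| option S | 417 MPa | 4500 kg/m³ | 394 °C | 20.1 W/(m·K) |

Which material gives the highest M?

option S

Screen on constraints: max service T ≥ 262 °C; k ≥ 10.6 W/(m·K). Survivors: option J, option S.
Per-candidate index values:
  option S: M = 92.7 kN·m/kg
  option J: M = 33.8 kN·m/kg
The maximum is for option S.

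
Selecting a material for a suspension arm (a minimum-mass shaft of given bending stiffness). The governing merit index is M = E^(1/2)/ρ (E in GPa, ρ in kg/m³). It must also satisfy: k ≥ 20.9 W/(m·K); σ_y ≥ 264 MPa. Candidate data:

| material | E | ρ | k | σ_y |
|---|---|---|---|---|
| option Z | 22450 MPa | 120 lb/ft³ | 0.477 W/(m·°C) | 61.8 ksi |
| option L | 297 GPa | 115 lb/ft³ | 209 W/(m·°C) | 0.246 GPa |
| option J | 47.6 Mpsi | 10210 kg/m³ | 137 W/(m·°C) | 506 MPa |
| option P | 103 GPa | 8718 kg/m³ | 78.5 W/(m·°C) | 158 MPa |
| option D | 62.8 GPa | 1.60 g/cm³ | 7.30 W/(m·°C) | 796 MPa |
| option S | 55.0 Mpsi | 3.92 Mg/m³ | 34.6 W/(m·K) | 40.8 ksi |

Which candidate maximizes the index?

Screen on constraints: k ≥ 20.9 W/(m·K); σ_y ≥ 264 MPa. Survivors: option J, option S.
Putting every candidate on a common basis:
  option J: E = 328.2 GPa, ρ = 10210 kg/m³
  option S: E = 379.2 GPa, ρ = 3920 kg/m³
  option S: M = 4.97×10⁻³
  option J: M = 1.77×10⁻³
Option S has the largest M.

option S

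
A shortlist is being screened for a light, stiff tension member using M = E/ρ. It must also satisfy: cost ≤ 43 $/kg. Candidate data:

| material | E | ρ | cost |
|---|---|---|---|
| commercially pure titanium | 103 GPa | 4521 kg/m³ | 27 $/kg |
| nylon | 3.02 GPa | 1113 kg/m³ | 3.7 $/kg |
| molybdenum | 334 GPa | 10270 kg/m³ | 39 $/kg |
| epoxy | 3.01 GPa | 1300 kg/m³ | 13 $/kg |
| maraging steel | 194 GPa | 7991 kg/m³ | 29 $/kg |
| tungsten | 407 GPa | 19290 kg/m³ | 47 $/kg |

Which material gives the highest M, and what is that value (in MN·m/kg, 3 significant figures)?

molybdenum, M = 32.5 MN·m/kg

Screen on constraints: cost ≤ 43 $/kg. Survivors: commercially pure titanium, nylon, molybdenum, epoxy, maraging steel.
Evaluate M for each candidate:
  molybdenum: M = 32.5 MN·m/kg
  maraging steel: M = 24.3 MN·m/kg
  commercially pure titanium: M = 22.8 MN·m/kg
  nylon: M = 2.71 MN·m/kg
  epoxy: M = 2.32 MN·m/kg
Molybdenum ranks first.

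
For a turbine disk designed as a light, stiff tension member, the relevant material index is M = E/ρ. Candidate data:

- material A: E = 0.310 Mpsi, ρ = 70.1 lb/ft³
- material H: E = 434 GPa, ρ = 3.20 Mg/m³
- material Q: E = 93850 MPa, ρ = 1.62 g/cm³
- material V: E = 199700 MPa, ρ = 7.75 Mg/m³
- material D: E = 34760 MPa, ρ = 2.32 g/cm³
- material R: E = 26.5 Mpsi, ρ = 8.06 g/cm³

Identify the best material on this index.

material H

After converting to SI:
  material A: E = 2.137 GPa, ρ = 1123 kg/m³
  material H: E = 434.0 GPa, ρ = 3200 kg/m³
  material Q: E = 93.85 GPa, ρ = 1620 kg/m³
  material V: E = 199.7 GPa, ρ = 7750 kg/m³
  material D: E = 34.76 GPa, ρ = 2320 kg/m³
  material R: E = 182.7 GPa, ρ = 8060 kg/m³
  material H: M = 136 MN·m/kg
  material Q: M = 57.9 MN·m/kg
  material V: M = 25.8 MN·m/kg
  material R: M = 22.7 MN·m/kg
  material D: M = 15.0 MN·m/kg
  material A: M = 1.90 MN·m/kg
Highest index: material H.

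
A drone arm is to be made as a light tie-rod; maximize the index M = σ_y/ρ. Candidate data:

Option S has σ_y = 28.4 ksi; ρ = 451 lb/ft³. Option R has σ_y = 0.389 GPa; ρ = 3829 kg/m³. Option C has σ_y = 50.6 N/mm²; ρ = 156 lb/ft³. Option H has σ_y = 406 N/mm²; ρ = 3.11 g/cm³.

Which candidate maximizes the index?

Convert each candidate to consistent units, then evaluate M:
  option S: σ_y = 195.8 MPa, ρ = 7224 kg/m³
  option R: σ_y = 389.0 MPa, ρ = 3829 kg/m³
  option C: σ_y = 50.60 MPa, ρ = 2499 kg/m³
  option H: σ_y = 406.0 MPa, ρ = 3110 kg/m³
  option H: M = 131 kN·m/kg
  option R: M = 102 kN·m/kg
  option S: M = 27.1 kN·m/kg
  option C: M = 20.2 kN·m/kg
The maximum is for option H.

option H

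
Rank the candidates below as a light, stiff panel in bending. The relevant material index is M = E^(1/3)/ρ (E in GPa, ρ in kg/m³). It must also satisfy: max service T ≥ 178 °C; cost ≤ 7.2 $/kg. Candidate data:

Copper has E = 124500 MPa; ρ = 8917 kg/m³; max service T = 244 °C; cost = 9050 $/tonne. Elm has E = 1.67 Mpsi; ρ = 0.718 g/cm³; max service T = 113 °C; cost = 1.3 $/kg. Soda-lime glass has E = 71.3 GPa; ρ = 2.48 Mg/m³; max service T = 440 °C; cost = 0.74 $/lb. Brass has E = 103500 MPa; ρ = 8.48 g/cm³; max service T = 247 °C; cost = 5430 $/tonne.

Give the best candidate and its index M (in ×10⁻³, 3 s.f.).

Screen on constraints: max service T ≥ 178 °C; cost ≤ 7.2 $/kg. Survivors: soda-lime glass, brass.
After converting to SI:
  soda-lime glass: E = 71.30 GPa, ρ = 2480 kg/m³
  brass: E = 103.5 GPa, ρ = 8480 kg/m³
  soda-lime glass: M = 1.67×10⁻³
  brass: M = 0.554×10⁻³
Soda-lime glass ranks first.

soda-lime glass, M = 1.67×10⁻³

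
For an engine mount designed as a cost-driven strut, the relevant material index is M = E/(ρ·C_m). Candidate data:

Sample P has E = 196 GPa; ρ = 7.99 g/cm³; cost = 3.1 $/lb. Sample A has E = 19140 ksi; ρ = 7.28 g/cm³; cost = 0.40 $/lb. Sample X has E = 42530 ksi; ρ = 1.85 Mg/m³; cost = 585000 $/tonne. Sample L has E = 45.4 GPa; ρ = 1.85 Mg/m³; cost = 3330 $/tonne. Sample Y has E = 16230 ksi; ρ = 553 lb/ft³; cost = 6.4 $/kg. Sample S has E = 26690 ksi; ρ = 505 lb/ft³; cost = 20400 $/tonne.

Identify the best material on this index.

sample A

After converting to SI:
  sample P: E = 196.0 GPa, ρ = 7990 kg/m³, cost = 6.834 $/kg
  sample A: E = 132.0 GPa, ρ = 7280 kg/m³, cost = 0.8818 $/kg
  sample X: E = 293.2 GPa, ρ = 1850 kg/m³, cost = 585.0 $/kg
  sample L: E = 45.40 GPa, ρ = 1850 kg/m³, cost = 3.330 $/kg
  sample Y: E = 111.9 GPa, ρ = 8858 kg/m³, cost = 6.400 $/kg
  sample S: E = 184.0 GPa, ρ = 8089 kg/m³, cost = 20.40 $/kg
  sample A: M = 20.6 MN·m per $
  sample L: M = 7.37 MN·m per $
  sample P: M = 3.59 MN·m per $
  sample Y: M = 1.97 MN·m per $
  sample S: M = 1.12 MN·m per $
  sample X: M = 0.271 MN·m per $
Highest index: sample A.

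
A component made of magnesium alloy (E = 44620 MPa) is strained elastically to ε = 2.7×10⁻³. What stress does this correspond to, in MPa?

E = 44620 MPa = 44.62 GPa.
σ = E·ε = 44620 MPa × 2.7×10⁻³ = 120 MPa.

120 MPa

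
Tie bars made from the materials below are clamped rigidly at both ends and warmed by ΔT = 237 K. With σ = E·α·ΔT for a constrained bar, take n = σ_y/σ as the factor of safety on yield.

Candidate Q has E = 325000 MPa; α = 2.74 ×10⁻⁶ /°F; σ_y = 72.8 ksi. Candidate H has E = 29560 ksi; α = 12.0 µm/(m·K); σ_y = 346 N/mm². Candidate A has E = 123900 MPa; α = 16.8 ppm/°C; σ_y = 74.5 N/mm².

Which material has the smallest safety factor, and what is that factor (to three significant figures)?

candidate A, n = 0.151

With everything in SI (GPa, ×10⁻⁶/K, MPa):
  candidate Q: E = 325.0, α = 4.93, σ_y = 501.9 → σ = 380 MPa, n = 1.32
  candidate H: E = 203.8, α = 12.0, σ_y = 346.0 → σ = 580 MPa, n = 0.597
  candidate A: E = 123.9, α = 16.8, σ_y = 74.50 → σ = 493 MPa, n = 0.151
Candidate A has the lowest safety factor, n = 0.151.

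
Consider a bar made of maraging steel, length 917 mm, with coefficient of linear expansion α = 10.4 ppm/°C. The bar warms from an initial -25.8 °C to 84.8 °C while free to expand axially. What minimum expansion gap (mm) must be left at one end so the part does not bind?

ΔT = 84.8 − (-25.8) = 110.6 K.
ΔL = α·L₀·ΔT = 10.4×10⁻⁶ × 917 mm × 110.6 K = 1.05 mm.

1.05 mm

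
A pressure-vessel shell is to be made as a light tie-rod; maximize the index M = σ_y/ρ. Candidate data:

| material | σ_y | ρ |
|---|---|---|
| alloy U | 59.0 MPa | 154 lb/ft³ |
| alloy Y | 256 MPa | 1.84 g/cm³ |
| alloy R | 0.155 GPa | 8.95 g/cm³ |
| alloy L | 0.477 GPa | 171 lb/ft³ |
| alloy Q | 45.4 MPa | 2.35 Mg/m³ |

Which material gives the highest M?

Normalizing units and computing the index:
  alloy U: σ_y = 59.00 MPa, ρ = 2467 kg/m³
  alloy Y: σ_y = 256.0 MPa, ρ = 1840 kg/m³
  alloy R: σ_y = 155.0 MPa, ρ = 8950 kg/m³
  alloy L: σ_y = 477.0 MPa, ρ = 2739 kg/m³
  alloy Q: σ_y = 45.40 MPa, ρ = 2350 kg/m³
  alloy L: M = 174 kN·m/kg
  alloy Y: M = 139 kN·m/kg
  alloy U: M = 23.9 kN·m/kg
  alloy Q: M = 19.3 kN·m/kg
  alloy R: M = 17.3 kN·m/kg
Alloy L has the largest M.

alloy L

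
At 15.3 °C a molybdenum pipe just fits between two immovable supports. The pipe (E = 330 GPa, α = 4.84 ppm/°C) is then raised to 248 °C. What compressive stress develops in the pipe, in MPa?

372 MPa

ΔT = 232.7 K. Constrained thermal stress σ = E·α·ΔT = 330.0×10³ MPa × 4.84×10⁻⁶ × 232.7 = 372 MPa (compressive).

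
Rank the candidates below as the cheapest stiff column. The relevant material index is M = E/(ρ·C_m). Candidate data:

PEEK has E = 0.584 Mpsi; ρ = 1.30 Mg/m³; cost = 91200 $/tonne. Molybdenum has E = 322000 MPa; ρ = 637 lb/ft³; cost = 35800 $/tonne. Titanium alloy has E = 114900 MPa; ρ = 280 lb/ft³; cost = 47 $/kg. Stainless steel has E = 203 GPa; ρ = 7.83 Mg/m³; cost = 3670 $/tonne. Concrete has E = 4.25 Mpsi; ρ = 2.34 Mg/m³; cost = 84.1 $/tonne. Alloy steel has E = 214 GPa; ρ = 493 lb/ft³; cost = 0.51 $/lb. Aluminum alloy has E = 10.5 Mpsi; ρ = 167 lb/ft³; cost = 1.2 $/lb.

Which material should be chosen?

concrete

After converting to SI:
  PEEK: E = 4.027 GPa, ρ = 1300 kg/m³, cost = 91.20 $/kg
  molybdenum: E = 322.0 GPa, ρ = 10200 kg/m³, cost = 35.80 $/kg
  titanium alloy: E = 114.9 GPa, ρ = 4485 kg/m³, cost = 47.00 $/kg
  stainless steel: E = 203.0 GPa, ρ = 7830 kg/m³, cost = 3.670 $/kg
  concrete: E = 29.30 GPa, ρ = 2340 kg/m³, cost = 0.08410 $/kg
  alloy steel: E = 214.0 GPa, ρ = 7897 kg/m³, cost = 1.124 $/kg
  aluminum alloy: E = 72.39 GPa, ρ = 2675 kg/m³, cost = 2.646 $/kg
  concrete: M = 149 MN·m per $
  alloy steel: M = 24.1 MN·m per $
  aluminum alloy: M = 10.2 MN·m per $
  stainless steel: M = 7.06 MN·m per $
  molybdenum: M = 0.881 MN·m per $
  titanium alloy: M = 0.545 MN·m per $
  PEEK: M = 0.0340 MN·m per $
Highest index: concrete.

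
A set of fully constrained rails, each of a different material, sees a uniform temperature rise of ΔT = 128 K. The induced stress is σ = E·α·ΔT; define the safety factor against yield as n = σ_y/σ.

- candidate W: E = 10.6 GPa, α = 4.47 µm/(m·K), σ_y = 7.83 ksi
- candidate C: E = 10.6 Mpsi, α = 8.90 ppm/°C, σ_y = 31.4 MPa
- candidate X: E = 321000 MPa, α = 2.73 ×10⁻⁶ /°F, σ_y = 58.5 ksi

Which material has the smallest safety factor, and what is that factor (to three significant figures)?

Per material, after unit conversion:
  candidate W: E = 10.60, α = 4.47, σ_y = 53.99 → σ = 6.06 MPa, n = 8.90
  candidate C: E = 73.08, α = 8.90, σ_y = 31.40 → σ = 83.3 MPa, n = 0.377
  candidate X: E = 321.0, α = 4.91, σ_y = 403.3 → σ = 202 MPa, n = 2.00
The minimum is candidate C at n = 0.377.

candidate C, n = 0.377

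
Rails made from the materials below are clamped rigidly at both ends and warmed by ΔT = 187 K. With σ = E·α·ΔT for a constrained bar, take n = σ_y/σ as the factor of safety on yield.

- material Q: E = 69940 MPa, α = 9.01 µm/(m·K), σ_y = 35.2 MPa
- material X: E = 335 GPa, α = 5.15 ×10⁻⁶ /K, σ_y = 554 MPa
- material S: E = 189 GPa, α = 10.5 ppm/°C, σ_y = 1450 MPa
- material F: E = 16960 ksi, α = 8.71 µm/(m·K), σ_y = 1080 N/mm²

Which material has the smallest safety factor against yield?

Per material, after unit conversion:
  material Q: E = 69.94, α = 9.01, σ_y = 35.20 → σ = 118 MPa, n = 0.299
  material X: E = 335.0, α = 5.15, σ_y = 554.0 → σ = 323 MPa, n = 1.72
  material S: E = 189.0, α = 10.5, σ_y = 1450 → σ = 371 MPa, n = 3.91
  material F: E = 116.9, α = 8.71, σ_y = 1080 → σ = 190 MPa, n = 5.67
Smallest n: material Q with n = 0.299.

material Q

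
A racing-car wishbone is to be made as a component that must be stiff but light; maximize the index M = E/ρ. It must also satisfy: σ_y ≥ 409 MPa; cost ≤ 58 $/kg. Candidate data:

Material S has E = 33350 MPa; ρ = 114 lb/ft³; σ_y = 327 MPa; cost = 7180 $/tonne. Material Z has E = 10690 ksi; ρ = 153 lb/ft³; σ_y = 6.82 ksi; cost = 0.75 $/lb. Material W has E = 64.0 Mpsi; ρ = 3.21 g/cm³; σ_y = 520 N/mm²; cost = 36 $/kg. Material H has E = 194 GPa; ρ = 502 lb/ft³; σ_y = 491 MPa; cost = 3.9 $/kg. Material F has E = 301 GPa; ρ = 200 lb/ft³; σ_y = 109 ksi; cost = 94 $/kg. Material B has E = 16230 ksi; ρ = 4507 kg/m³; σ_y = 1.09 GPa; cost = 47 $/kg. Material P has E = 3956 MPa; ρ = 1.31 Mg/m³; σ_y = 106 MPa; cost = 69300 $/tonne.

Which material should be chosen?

Screen on constraints: σ_y ≥ 409 MPa; cost ≤ 58 $/kg. Survivors: material W, material H, material B.
Normalizing units and computing the index:
  material W: E = 441.3 GPa, ρ = 3210 kg/m³
  material H: E = 194.0 GPa, ρ = 8041 kg/m³
  material B: E = 111.9 GPa, ρ = 4507 kg/m³
  material W: M = 137 MN·m/kg
  material B: M = 24.8 MN·m/kg
  material H: M = 24.1 MN·m/kg
Material W ranks first.

material W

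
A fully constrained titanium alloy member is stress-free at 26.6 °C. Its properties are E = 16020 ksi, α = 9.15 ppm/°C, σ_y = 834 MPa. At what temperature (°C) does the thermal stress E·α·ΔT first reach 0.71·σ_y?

E = 16020 ksi = 110.5 GPa.
E·α·ΔT = 592.1 MPa ⇒ ΔT = 592.1 / (110.5×10³ × 9.15×10⁻⁶) = 585.9 K.
T = 26.6 + 585.9 = 612.5 °C.

612 °C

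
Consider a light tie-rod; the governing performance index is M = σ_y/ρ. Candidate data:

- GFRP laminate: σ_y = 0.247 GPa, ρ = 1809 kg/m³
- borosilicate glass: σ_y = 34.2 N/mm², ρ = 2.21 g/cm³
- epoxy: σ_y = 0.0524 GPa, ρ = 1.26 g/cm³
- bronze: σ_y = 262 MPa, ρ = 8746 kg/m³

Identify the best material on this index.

GFRP laminate

Convert each candidate to consistent units, then evaluate M:
  GFRP laminate: σ_y = 247.0 MPa, ρ = 1809 kg/m³
  borosilicate glass: σ_y = 34.20 MPa, ρ = 2210 kg/m³
  epoxy: σ_y = 52.40 MPa, ρ = 1260 kg/m³
  bronze: σ_y = 262.0 MPa, ρ = 8746 kg/m³
  GFRP laminate: M = 137 kN·m/kg
  epoxy: M = 41.6 kN·m/kg
  bronze: M = 30.0 kN·m/kg
  borosilicate glass: M = 15.5 kN·m/kg
GFRP laminate has the largest M.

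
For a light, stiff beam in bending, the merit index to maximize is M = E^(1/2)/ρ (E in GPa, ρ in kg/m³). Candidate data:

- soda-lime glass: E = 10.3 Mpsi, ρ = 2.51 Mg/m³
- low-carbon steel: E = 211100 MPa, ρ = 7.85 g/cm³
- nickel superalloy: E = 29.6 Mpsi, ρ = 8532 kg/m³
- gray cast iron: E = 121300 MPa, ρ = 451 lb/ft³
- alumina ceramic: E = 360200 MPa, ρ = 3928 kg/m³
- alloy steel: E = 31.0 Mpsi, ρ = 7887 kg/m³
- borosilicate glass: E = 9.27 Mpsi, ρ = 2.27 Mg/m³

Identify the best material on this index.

alumina ceramic

Normalizing units and computing the index:
  soda-lime glass: E = 71.02 GPa, ρ = 2510 kg/m³
  low-carbon steel: E = 211.1 GPa, ρ = 7850 kg/m³
  nickel superalloy: E = 204.1 GPa, ρ = 8532 kg/m³
  gray cast iron: E = 121.3 GPa, ρ = 7224 kg/m³
  alumina ceramic: E = 360.2 GPa, ρ = 3928 kg/m³
  alloy steel: E = 213.7 GPa, ρ = 7887 kg/m³
  borosilicate glass: E = 63.91 GPa, ρ = 2270 kg/m³
  alumina ceramic: M = 4.83×10⁻³
  borosilicate glass: M = 3.52×10⁻³
  soda-lime glass: M = 3.36×10⁻³
  alloy steel: M = 1.85×10⁻³
  low-carbon steel: M = 1.85×10⁻³
  nickel superalloy: M = 1.67×10⁻³
  gray cast iron: M = 1.52×10⁻³
Highest index: alumina ceramic.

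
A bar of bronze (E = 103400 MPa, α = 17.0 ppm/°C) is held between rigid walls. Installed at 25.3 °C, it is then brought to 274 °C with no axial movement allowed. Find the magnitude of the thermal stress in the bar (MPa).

E = 103400 MPa = 103.4 GPa.
ΔT = 248.7 K. Constrained thermal stress σ = E·α·ΔT = 103.4×10³ MPa × 17.0×10⁻⁶ × 248.7 = 437 MPa (compressive).

437 MPa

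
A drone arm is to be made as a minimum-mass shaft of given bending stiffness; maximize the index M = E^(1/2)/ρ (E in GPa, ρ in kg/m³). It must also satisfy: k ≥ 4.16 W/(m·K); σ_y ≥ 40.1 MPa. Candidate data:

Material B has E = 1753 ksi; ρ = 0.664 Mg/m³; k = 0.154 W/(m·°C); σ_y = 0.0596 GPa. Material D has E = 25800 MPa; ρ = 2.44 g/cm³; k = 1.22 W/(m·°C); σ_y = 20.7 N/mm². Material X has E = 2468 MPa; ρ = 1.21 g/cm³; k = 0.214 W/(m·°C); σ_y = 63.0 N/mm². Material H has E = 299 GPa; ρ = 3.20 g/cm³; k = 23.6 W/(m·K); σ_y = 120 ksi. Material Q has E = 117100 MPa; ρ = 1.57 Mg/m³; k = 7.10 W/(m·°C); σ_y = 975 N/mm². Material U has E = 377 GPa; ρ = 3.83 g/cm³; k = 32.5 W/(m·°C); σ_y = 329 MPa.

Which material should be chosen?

material Q

Screen on constraints: k ≥ 4.16 W/(m·K); σ_y ≥ 40.1 MPa. Survivors: material H, material Q, material U.
Normalizing units and computing the index:
  material H: E = 299.0 GPa, ρ = 3200 kg/m³
  material Q: E = 117.1 GPa, ρ = 1570 kg/m³
  material U: E = 377.0 GPa, ρ = 3830 kg/m³
  material Q: M = 6.89×10⁻³
  material H: M = 5.40×10⁻³
  material U: M = 5.07×10⁻³
Material Q has the largest M.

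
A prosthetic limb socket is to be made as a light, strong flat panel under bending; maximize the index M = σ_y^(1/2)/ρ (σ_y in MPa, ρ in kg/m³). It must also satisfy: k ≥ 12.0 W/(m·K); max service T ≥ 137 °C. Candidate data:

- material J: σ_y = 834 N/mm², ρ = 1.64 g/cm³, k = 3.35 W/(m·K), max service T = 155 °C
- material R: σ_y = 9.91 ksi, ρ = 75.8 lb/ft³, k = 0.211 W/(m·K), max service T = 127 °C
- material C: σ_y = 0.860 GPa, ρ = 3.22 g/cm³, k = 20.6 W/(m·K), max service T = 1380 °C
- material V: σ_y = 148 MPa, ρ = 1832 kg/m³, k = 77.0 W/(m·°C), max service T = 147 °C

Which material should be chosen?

material C

Screen on constraints: k ≥ 12.0 W/(m·K); max service T ≥ 137 °C. Survivors: material C, material V.
Putting every candidate on a common basis:
  material C: σ_y = 860.0 MPa, ρ = 3220 kg/m³
  material V: σ_y = 148.0 MPa, ρ = 1832 kg/m³
  material C: M = 9.11×10⁻³
  material V: M = 6.64×10⁻³
Highest index: material C.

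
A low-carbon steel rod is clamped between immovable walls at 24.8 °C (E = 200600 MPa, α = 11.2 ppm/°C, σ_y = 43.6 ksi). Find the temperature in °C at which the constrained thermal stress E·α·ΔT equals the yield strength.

159 °C

E = 200600 MPa = 200.6 GPa.
σ_y = 43.6 ksi = 300.6 MPa.
E·α·ΔT = 300.6 MPa ⇒ ΔT = 300.6 / (200.6×10³ × 11.2×10⁻⁶) = 133.8 K.
T = 24.8 + 133.8 = 158.6 °C.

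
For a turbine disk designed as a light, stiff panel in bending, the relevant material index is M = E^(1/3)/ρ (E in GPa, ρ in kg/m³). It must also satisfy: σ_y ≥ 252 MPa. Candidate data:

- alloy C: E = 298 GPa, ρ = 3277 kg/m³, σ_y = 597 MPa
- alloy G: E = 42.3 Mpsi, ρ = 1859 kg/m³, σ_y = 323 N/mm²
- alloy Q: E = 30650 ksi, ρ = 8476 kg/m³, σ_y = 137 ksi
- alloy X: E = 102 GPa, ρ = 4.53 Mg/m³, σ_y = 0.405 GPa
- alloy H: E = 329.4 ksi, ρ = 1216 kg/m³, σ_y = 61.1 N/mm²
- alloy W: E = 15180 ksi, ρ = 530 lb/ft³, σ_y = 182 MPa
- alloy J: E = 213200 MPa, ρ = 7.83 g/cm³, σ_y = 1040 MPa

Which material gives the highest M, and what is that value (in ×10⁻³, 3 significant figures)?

Screen on constraints: σ_y ≥ 252 MPa. Survivors: alloy C, alloy G, alloy Q, alloy X, alloy J.
Putting every candidate on a common basis:
  alloy C: E = 298.0 GPa, ρ = 3277 kg/m³
  alloy G: E = 291.6 GPa, ρ = 1859 kg/m³
  alloy Q: E = 211.3 GPa, ρ = 8476 kg/m³
  alloy X: E = 102.0 GPa, ρ = 4530 kg/m³
  alloy J: E = 213.2 GPa, ρ = 7830 kg/m³
  alloy G: M = 3.57×10⁻³
  alloy C: M = 2.04×10⁻³
  alloy X: M = 1.03×10⁻³
  alloy J: M = 0.763×10⁻³
  alloy Q: M = 0.703×10⁻³
Alloy G has the largest M.

alloy G, M = 3.57×10⁻³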